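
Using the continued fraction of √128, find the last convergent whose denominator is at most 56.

√128 = [11; 3, 5, 3, 22, …] (period length 4).
Convergents:
  p_0/q_0 = 11/1
  p_1/q_1 = 34/3
  p_2/q_2 = 181/16
  p_3/q_3 = 577/51
  p_4/q_4 = 12875/1138
q_3 = 51 ≤ 56 < 1138 = q_4, so the answer is 577/51.

577/51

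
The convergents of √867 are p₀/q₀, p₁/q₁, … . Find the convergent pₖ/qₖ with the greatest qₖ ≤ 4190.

70226/2385

√867 = [29; 2, 4, 29, 4, 2, 58, …] (period length 6).
Convergents:
  p_0/q_0 = 29/1
  p_1/q_1 = 59/2
  p_2/q_2 = 265/9
  p_3/q_3 = 7744/263
  p_4/q_4 = 31241/1061
  p_5/q_5 = 70226/2385
  p_6/q_6 = 4104349/139391
q_5 = 2385 ≤ 4190 < 139391 = q_6, so the answer is 70226/2385.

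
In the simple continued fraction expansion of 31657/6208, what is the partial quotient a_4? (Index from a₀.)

31657 = 5·6208 + 617   →  a_0 = 5
6208 = 10·617 + 38   →  a_1 = 10
617 = 16·38 + 9   →  a_2 = 16
38 = 4·9 + 2   →  a_3 = 4
9 = 4·2 + 1   →  a_4 = 4

4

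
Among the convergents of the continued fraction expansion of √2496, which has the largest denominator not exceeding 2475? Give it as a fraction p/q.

√2496 = [49; 1, 23, 1, 98, …] (period length 4).
Convergents:
  p_0/q_0 = 49/1
  p_1/q_1 = 50/1
  p_2/q_2 = 1199/24
  p_3/q_3 = 1249/25
  p_4/q_4 = 123601/2474
  p_5/q_5 = 124850/2499
q_4 = 2474 ≤ 2475 < 2499 = q_5, so the answer is 123601/2474.

123601/2474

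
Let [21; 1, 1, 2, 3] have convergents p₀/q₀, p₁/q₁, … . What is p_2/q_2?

43/2

Using pₖ = aₖpₖ₋₁ + pₖ₋₂, qₖ = aₖqₖ₋₁ + qₖ₋₂ (with p₋₁=1, p₋₂=0, q₋₁=0, q₋₂=1):
  k=0: a=21, p=21, q=1
  k=1: a=1, p=22, q=1
  k=2: a=1, p=43, q=2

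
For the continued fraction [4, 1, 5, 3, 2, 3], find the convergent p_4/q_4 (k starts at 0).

213/44

Using pₖ = aₖpₖ₋₁ + pₖ₋₂, qₖ = aₖqₖ₋₁ + qₖ₋₂ (with p₋₁=1, p₋₂=0, q₋₁=0, q₋₂=1):
  k=0: a=4, p=4, q=1
  k=1: a=1, p=5, q=1
  k=2: a=5, p=29, q=6
  k=3: a=3, p=92, q=19
  k=4: a=2, p=213, q=44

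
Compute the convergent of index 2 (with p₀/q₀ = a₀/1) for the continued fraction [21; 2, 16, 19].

Using pₖ = aₖpₖ₋₁ + pₖ₋₂, qₖ = aₖqₖ₋₁ + qₖ₋₂ (with p₋₁=1, p₋₂=0, q₋₁=0, q₋₂=1):
  k=0: a=21, p=21, q=1
  k=1: a=2, p=43, q=2
  k=2: a=16, p=709, q=33

709/33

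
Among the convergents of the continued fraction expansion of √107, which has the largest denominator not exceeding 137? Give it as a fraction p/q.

√107 = [10; 2, 1, 9, 1, 2, 20, …] (period length 6).
Convergents:
  p_0/q_0 = 10/1
  p_1/q_1 = 21/2
  p_2/q_2 = 31/3
  p_3/q_3 = 300/29
  p_4/q_4 = 331/32
  p_5/q_5 = 962/93
  p_6/q_6 = 19571/1892
q_5 = 93 ≤ 137 < 1892 = q_6, so the answer is 962/93.

962/93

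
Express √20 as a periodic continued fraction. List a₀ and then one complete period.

[4; 2, 8]

a₀ = ⌊√20⌋ = 4.
With m₀=0, d₀=1 and mₖ₊₁ = dₖaₖ − mₖ, dₖ₊₁ = (n − mₖ₊₁²)/dₖ, aₖ₊₁ = ⌊(a₀+mₖ₊₁)/dₖ₊₁⌋:
  k=1: m=4, d=4, a=2
  k=2: m=4, d=1, a=8
d=1 and a=2a₀=8 at k=2, so the next step gives (m, d) = (4, 4) again — its k=1 value — and the period has length 2.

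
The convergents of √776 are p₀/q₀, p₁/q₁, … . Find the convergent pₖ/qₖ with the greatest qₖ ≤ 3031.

√776 = [27; 1, 5, 1, 54, …] (period length 4).
Convergents:
  p_0/q_0 = 27/1
  p_1/q_1 = 28/1
  p_2/q_2 = 167/6
  p_3/q_3 = 195/7
  p_4/q_4 = 10697/384
  p_5/q_5 = 10892/391
  p_6/q_6 = 65157/2339
  p_7/q_7 = 76049/2730
  p_8/q_8 = 4171803/149759
q_7 = 2730 ≤ 3031 < 149759 = q_8, so the answer is 76049/2730.

76049/2730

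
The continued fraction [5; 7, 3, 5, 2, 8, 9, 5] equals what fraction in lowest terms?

Using pₖ = aₖpₖ₋₁ + pₖ₋₂ and qₖ = aₖqₖ₋₁ + qₖ₋₂:
  k=0: a=5, p=5, q=1
  k=1: a=7, p=36, q=7
  k=2: a=3, p=113, q=22
  k=3: a=5, p=601, q=117
  k=4: a=2, p=1315, q=256
  k=5: a=8, p=11121, q=2165
  k=6: a=9, p=101404, q=19741
  k=7: a=5, p=518141, q=100870

518141/100870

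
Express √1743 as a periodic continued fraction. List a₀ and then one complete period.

a₀ = ⌊√1743⌋ = 41.
With m₀=0, d₀=1 and mₖ₊₁ = dₖaₖ − mₖ, dₖ₊₁ = (n − mₖ₊₁²)/dₖ, aₖ₊₁ = ⌊(a₀+mₖ₊₁)/dₖ₊₁⌋:
  k=1: m=41, d=62, a=1
  k=2: m=21, d=21, a=2
  k=3: m=21, d=62, a=1
  k=4: m=41, d=1, a=82
d=1 and a=2a₀=82 at k=4, so the next step gives (m, d) = (41, 62) again — its k=1 value — and the period has length 4.

[41; 1, 2, 1, 82]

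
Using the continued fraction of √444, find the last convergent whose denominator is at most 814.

12411/589

√444 = [21; 14, 42, …] (period length 2).
Convergents:
  p_0/q_0 = 21/1
  p_1/q_1 = 295/14
  p_2/q_2 = 12411/589
  p_3/q_3 = 174049/8260
q_2 = 589 ≤ 814 < 8260 = q_3, so the answer is 12411/589.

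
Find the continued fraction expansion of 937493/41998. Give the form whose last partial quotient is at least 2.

[22; 3, 9, 1, 3, 6, 18, 3]

937493 = 22*41998 + 13537
41998 = 3*13537 + 1387
13537 = 9*1387 + 1054
1387 = 1*1054 + 333
1054 = 3*333 + 55
333 = 6*55 + 3
55 = 18*3 + 1
3 = 3*1 + 0  (stop)
So 937493/41998 = [22; 3, 9, 1, 3, 6, 18, 3].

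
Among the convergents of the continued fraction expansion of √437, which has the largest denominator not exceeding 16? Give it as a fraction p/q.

√437 = [20; 1, 9, 2, 9, 1, 40, …] (period length 6).
Convergents:
  p_0/q_0 = 20/1
  p_1/q_1 = 21/1
  p_2/q_2 = 209/10
  p_3/q_3 = 439/21
q_2 = 10 ≤ 16 < 21 = q_3, so the answer is 209/10.

209/10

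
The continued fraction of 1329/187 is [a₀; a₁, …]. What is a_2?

1329 = 7·187 + 20   →  a_0 = 7
187 = 9·20 + 7   →  a_1 = 9
20 = 2·7 + 6   →  a_2 = 2

2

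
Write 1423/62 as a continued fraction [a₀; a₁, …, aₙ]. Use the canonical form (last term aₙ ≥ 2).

[22; 1, 19, 1, 2]

1423 = 22*62 + 59
62 = 1*59 + 3
59 = 19*3 + 2
3 = 1*2 + 1
2 = 2*1 + 0  (stop)
So 1423/62 = [22; 1, 19, 1, 2].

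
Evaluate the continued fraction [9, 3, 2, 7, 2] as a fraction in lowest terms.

Using pₖ = aₖpₖ₋₁ + pₖ₋₂ and qₖ = aₖqₖ₋₁ + qₖ₋₂:
  k=0: a=9, p=9, q=1
  k=1: a=3, p=28, q=3
  k=2: a=2, p=65, q=7
  k=3: a=7, p=483, q=52
  k=4: a=2, p=1031, q=111

1031/111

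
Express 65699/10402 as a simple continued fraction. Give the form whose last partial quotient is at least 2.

[6; 3, 6, 13, 5, 8]

65699 = 6×10402 + 3287
10402 = 3×3287 + 541
3287 = 6×541 + 41
541 = 13×41 + 8
41 = 5×8 + 1
8 = 8×1 + 0  (stop)
So 65699/10402 = [6; 3, 6, 13, 5, 8].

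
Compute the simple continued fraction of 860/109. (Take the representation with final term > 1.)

[7; 1, 8, 12]

860 = 7·109 + 97
109 = 1·97 + 12
97 = 8·12 + 1
12 = 12·1 + 0  (stop)
So 860/109 = [7; 1, 8, 12].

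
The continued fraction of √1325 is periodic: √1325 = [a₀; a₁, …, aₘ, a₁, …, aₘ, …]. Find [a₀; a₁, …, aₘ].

a₀ = ⌊√1325⌋ = 36.
With m₀=0, d₀=1 and mₖ₊₁ = dₖaₖ − mₖ, dₖ₊₁ = (n − mₖ₊₁²)/dₖ, aₖ₊₁ = ⌊(a₀+mₖ₊₁)/dₖ₊₁⌋:
  k=1: m=36, d=29, a=2
  k=2: m=22, d=29, a=2
  k=3: m=36, d=1, a=72
d=1 and a=2a₀=72 at k=3, so the next step gives (m, d) = (36, 29) again — its k=1 value — and the period has length 3.

[36; 2, 2, 72]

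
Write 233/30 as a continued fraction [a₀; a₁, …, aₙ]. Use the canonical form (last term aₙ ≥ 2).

[7; 1, 3, 3, 2]

233 = 7·30 + 23
30 = 1·23 + 7
23 = 3·7 + 2
7 = 3·2 + 1
2 = 2·1 + 0  (stop)
So 233/30 = [7; 1, 3, 3, 2].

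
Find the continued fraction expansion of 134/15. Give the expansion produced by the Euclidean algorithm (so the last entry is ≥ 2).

[8; 1, 14]

134 = 8·15 + 14
15 = 1·14 + 1
14 = 14·1 + 0  (stop)
So 134/15 = [8; 1, 14].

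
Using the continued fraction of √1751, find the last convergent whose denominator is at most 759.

29417/703

√1751 = [41; 1, 5, 2, 4, 2, 5, 1, 82, …] (period length 8).
Convergents:
  p_0/q_0 = 41/1
  p_1/q_1 = 42/1
  p_2/q_2 = 251/6
  p_3/q_3 = 544/13
  p_4/q_4 = 2427/58
  p_5/q_5 = 5398/129
  p_6/q_6 = 29417/703
  p_7/q_7 = 34815/832
q_6 = 703 ≤ 759 < 832 = q_7, so the answer is 29417/703.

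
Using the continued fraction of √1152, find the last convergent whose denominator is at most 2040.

√1152 = [33; 1, 15, 1, 66, …] (period length 4).
Convergents:
  p_0/q_0 = 33/1
  p_1/q_1 = 34/1
  p_2/q_2 = 543/16
  p_3/q_3 = 577/17
  p_4/q_4 = 38625/1138
  p_5/q_5 = 39202/1155
  p_6/q_6 = 626655/18463
q_5 = 1155 ≤ 2040 < 18463 = q_6, so the answer is 39202/1155.

39202/1155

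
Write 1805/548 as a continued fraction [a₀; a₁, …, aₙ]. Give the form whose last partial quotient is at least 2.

1805 = 3*548 + 161
548 = 3*161 + 65
161 = 2*65 + 31
65 = 2*31 + 3
31 = 10*3 + 1
3 = 3*1 + 0  (stop)
So 1805/548 = [3; 3, 2, 2, 10, 3].

[3; 3, 2, 2, 10, 3]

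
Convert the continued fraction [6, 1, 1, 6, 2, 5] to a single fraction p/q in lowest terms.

Using pₖ = aₖpₖ₋₁ + pₖ₋₂ and qₖ = aₖqₖ₋₁ + qₖ₋₂:
  k=0: a=6, p=6, q=1
  k=1: a=1, p=7, q=1
  k=2: a=1, p=13, q=2
  k=3: a=6, p=85, q=13
  k=4: a=2, p=183, q=28
  k=5: a=5, p=1000, q=153

1000/153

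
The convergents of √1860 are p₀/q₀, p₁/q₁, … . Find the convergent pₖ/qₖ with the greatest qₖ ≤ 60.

2027/47

√1860 = [43; 7, 1, 4, 1, 7, 86, …] (period length 6).
Convergents:
  p_0/q_0 = 43/1
  p_1/q_1 = 302/7
  p_2/q_2 = 345/8
  p_3/q_3 = 1682/39
  p_4/q_4 = 2027/47
  p_5/q_5 = 15871/368
q_4 = 47 ≤ 60 < 368 = q_5, so the answer is 2027/47.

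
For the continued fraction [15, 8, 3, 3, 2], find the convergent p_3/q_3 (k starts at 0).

1255/83

Using pₖ = aₖpₖ₋₁ + pₖ₋₂, qₖ = aₖqₖ₋₁ + qₖ₋₂ (with p₋₁=1, p₋₂=0, q₋₁=0, q₋₂=1):
  k=0: a=15, p=15, q=1
  k=1: a=8, p=121, q=8
  k=2: a=3, p=378, q=25
  k=3: a=3, p=1255, q=83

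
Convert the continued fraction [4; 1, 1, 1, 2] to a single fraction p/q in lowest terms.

37/8

Using pₖ = aₖpₖ₋₁ + pₖ₋₂ and qₖ = aₖqₖ₋₁ + qₖ₋₂:
  k=0: a=4, p=4, q=1
  k=1: a=1, p=5, q=1
  k=2: a=1, p=9, q=2
  k=3: a=1, p=14, q=3
  k=4: a=2, p=37, q=8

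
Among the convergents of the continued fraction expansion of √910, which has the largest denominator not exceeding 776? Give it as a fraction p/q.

√910 = [30; 6, 60, …] (period length 2).
Convergents:
  p_0/q_0 = 30/1
  p_1/q_1 = 181/6
  p_2/q_2 = 10890/361
  p_3/q_3 = 65521/2172
q_2 = 361 ≤ 776 < 2172 = q_3, so the answer is 10890/361.

10890/361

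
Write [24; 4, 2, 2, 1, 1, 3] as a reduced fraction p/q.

Using pₖ = aₖpₖ₋₁ + pₖ₋₂ and qₖ = aₖqₖ₋₁ + qₖ₋₂:
  k=0: a=24, p=24, q=1
  k=1: a=4, p=97, q=4
  k=2: a=2, p=218, q=9
  k=3: a=2, p=533, q=22
  k=4: a=1, p=751, q=31
  k=5: a=1, p=1284, q=53
  k=6: a=3, p=4603, q=190

4603/190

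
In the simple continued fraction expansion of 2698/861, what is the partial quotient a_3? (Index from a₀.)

18

2698 = 3·861 + 115   →  a_0 = 3
861 = 7·115 + 56   →  a_1 = 7
115 = 2·56 + 3   →  a_2 = 2
56 = 18·3 + 2   →  a_3 = 18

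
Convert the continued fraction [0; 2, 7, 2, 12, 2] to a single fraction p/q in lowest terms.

Fold from the inside: start with 2/1.
  12 + 1/2 = 25/2
  2 + 2/25 = 52/25
  7 + 25/52 = 389/52
  2 + 52/389 = 830/389
  0 + 389/830 = 389/830

389/830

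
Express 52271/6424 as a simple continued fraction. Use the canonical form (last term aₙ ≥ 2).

[8; 7, 3, 4, 9, 2, 3]

52271 = 8*6424 + 879
6424 = 7*879 + 271
879 = 3*271 + 66
271 = 4*66 + 7
66 = 9*7 + 3
7 = 2*3 + 1
3 = 3*1 + 0  (stop)
So 52271/6424 = [8; 7, 3, 4, 9, 2, 3].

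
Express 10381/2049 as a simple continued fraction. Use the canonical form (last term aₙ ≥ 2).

[5; 15, 15, 9]

10381 = 5*2049 + 136
2049 = 15*136 + 9
136 = 15*9 + 1
9 = 9*1 + 0  (stop)
So 10381/2049 = [5; 15, 15, 9].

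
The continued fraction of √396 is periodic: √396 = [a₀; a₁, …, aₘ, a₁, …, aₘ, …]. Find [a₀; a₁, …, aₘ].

[19; 1, 8, 1, 38]

a₀ = ⌊√396⌋ = 19.
With m₀=0, d₀=1 and mₖ₊₁ = dₖaₖ − mₖ, dₖ₊₁ = (n − mₖ₊₁²)/dₖ, aₖ₊₁ = ⌊(a₀+mₖ₊₁)/dₖ₊₁⌋:
  k=1: m=19, d=35, a=1
  k=2: m=16, d=4, a=8
  k=3: m=16, d=35, a=1
  k=4: m=19, d=1, a=38
d=1 and a=2a₀=38 at k=4, so the next step gives (m, d) = (19, 35) again — its k=1 value — and the period has length 4.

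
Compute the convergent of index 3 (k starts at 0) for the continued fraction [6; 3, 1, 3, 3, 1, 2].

Using pₖ = aₖpₖ₋₁ + pₖ₋₂, qₖ = aₖqₖ₋₁ + qₖ₋₂ (with p₋₁=1, p₋₂=0, q₋₁=0, q₋₂=1):
  k=0: a=6, p=6, q=1
  k=1: a=3, p=19, q=3
  k=2: a=1, p=25, q=4
  k=3: a=3, p=94, q=15

94/15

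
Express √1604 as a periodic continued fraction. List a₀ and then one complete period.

a₀ = ⌊√1604⌋ = 40.
With m₀=0, d₀=1 and mₖ₊₁ = dₖaₖ − mₖ, dₖ₊₁ = (n − mₖ₊₁²)/dₖ, aₖ₊₁ = ⌊(a₀+mₖ₊₁)/dₖ₊₁⌋:
  k=1: m=40, d=4, a=20
  k=2: m=40, d=1, a=80
d=1 and a=2a₀=80 at k=2, so the next step gives (m, d) = (40, 4) again — its k=1 value — and the period has length 2.

[40; 20, 80]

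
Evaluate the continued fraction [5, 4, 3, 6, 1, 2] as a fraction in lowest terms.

Using pₖ = aₖpₖ₋₁ + pₖ₋₂ and qₖ = aₖqₖ₋₁ + qₖ₋₂:
  k=0: a=5, p=5, q=1
  k=1: a=4, p=21, q=4
  k=2: a=3, p=68, q=13
  k=3: a=6, p=429, q=82
  k=4: a=1, p=497, q=95
  k=5: a=2, p=1423, q=272

1423/272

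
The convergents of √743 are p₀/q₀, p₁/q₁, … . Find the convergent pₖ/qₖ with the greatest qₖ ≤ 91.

√743 = [27; 3, 1, 7, 27, 7, 1, 3, 54, …] (period length 8).
Convergents:
  p_0/q_0 = 27/1
  p_1/q_1 = 82/3
  p_2/q_2 = 109/4
  p_3/q_3 = 845/31
  p_4/q_4 = 22924/841
q_3 = 31 ≤ 91 < 841 = q_4, so the answer is 845/31.

845/31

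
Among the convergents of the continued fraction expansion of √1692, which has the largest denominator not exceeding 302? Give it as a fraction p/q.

√1692 = [41; 7, 2, 7, 82, …] (period length 4).
Convergents:
  p_0/q_0 = 41/1
  p_1/q_1 = 288/7
  p_2/q_2 = 617/15
  p_3/q_3 = 4607/112
  p_4/q_4 = 378391/9199
q_3 = 112 ≤ 302 < 9199 = q_4, so the answer is 4607/112.

4607/112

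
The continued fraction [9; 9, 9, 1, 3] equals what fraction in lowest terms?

Fold from the inside: start with 3/1.
  1 + 1/3 = 4/3
  9 + 3/4 = 39/4
  9 + 4/39 = 355/39
  9 + 39/355 = 3234/355

3234/355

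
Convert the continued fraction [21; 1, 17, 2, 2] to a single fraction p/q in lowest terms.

Fold from the inside: start with 2/1.
  2 + 1/2 = 5/2
  17 + 2/5 = 87/5
  1 + 5/87 = 92/87
  21 + 87/92 = 2019/92

2019/92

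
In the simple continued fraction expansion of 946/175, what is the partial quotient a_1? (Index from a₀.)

946 = 5·175 + 71   →  a_0 = 5
175 = 2·71 + 33   →  a_1 = 2

2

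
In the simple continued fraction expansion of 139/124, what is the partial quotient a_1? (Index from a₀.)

139 = 1·124 + 15   →  a_0 = 1
124 = 8·15 + 4   →  a_1 = 8

8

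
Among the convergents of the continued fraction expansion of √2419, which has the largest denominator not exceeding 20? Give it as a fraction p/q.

541/11

√2419 = [49; 5, 2, 5, 98, …] (period length 4).
Convergents:
  p_0/q_0 = 49/1
  p_1/q_1 = 246/5
  p_2/q_2 = 541/11
  p_3/q_3 = 2951/60
q_2 = 11 ≤ 20 < 60 = q_3, so the answer is 541/11.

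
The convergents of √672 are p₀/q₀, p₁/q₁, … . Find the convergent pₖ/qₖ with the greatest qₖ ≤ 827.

√672 = [25; 1, 11, 1, 50, …] (period length 4).
Convergents:
  p_0/q_0 = 25/1
  p_1/q_1 = 26/1
  p_2/q_2 = 311/12
  p_3/q_3 = 337/13
  p_4/q_4 = 17161/662
  p_5/q_5 = 17498/675
  p_6/q_6 = 209639/8087
q_5 = 675 ≤ 827 < 8087 = q_6, so the answer is 17498/675.

17498/675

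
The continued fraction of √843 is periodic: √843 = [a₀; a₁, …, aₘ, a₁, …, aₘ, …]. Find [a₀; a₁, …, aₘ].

a₀ = ⌊√843⌋ = 29.
With m₀=0, d₀=1 and mₖ₊₁ = dₖaₖ − mₖ, dₖ₊₁ = (n − mₖ₊₁²)/dₖ, aₖ₊₁ = ⌊(a₀+mₖ₊₁)/dₖ₊₁⌋:
  k=1: m=29, d=2, a=29
  k=2: m=29, d=1, a=58
d=1 and a=2a₀=58 at k=2, so the next step gives (m, d) = (29, 2) again — its k=1 value — and the period has length 2.

[29; 29, 58]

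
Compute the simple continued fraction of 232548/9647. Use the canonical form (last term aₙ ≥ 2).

232548 = 24×9647 + 1020
9647 = 9×1020 + 467
1020 = 2×467 + 86
467 = 5×86 + 37
86 = 2×37 + 12
37 = 3×12 + 1
12 = 12×1 + 0  (stop)
So 232548/9647 = [24; 9, 2, 5, 2, 3, 12].

[24; 9, 2, 5, 2, 3, 12]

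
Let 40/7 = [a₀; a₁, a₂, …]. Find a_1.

1

40 = 5·7 + 5   →  a_0 = 5
7 = 1·5 + 2   →  a_1 = 1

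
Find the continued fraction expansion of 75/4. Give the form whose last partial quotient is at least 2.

[18; 1, 3]

75 = 18×4 + 3
4 = 1×3 + 1
3 = 3×1 + 0  (stop)
So 75/4 = [18; 1, 3].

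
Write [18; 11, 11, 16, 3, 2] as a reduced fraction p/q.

Using pₖ = aₖpₖ₋₁ + pₖ₋₂ and qₖ = aₖqₖ₋₁ + qₖ₋₂:
  k=0: a=18, p=18, q=1
  k=1: a=11, p=199, q=11
  k=2: a=11, p=2207, q=122
  k=3: a=16, p=35511, q=1963
  k=4: a=3, p=108740, q=6011
  k=5: a=2, p=252991, q=13985

252991/13985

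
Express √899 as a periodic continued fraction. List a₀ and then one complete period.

a₀ = ⌊√899⌋ = 29.
With m₀=0, d₀=1 and mₖ₊₁ = dₖaₖ − mₖ, dₖ₊₁ = (n − mₖ₊₁²)/dₖ, aₖ₊₁ = ⌊(a₀+mₖ₊₁)/dₖ₊₁⌋:
  k=1: m=29, d=58, a=1
  k=2: m=29, d=1, a=58
d=1 and a=2a₀=58 at k=2, so the next step gives (m, d) = (29, 58) again — its k=1 value — and the period has length 2.

[29; 1, 58]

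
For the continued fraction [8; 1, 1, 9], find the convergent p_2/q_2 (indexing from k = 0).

Using pₖ = aₖpₖ₋₁ + pₖ₋₂, qₖ = aₖqₖ₋₁ + qₖ₋₂ (with p₋₁=1, p₋₂=0, q₋₁=0, q₋₂=1):
  k=0: a=8, p=8, q=1
  k=1: a=1, p=9, q=1
  k=2: a=1, p=17, q=2

17/2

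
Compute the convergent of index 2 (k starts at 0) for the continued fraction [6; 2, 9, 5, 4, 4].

Using pₖ = aₖpₖ₋₁ + pₖ₋₂, qₖ = aₖqₖ₋₁ + qₖ₋₂ (with p₋₁=1, p₋₂=0, q₋₁=0, q₋₂=1):
  k=0: a=6, p=6, q=1
  k=1: a=2, p=13, q=2
  k=2: a=9, p=123, q=19

123/19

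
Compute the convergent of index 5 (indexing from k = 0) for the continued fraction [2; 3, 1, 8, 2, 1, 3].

246/109

Using pₖ = aₖpₖ₋₁ + pₖ₋₂, qₖ = aₖqₖ₋₁ + qₖ₋₂ (with p₋₁=1, p₋₂=0, q₋₁=0, q₋₂=1):
  k=0: a=2, p=2, q=1
  k=1: a=3, p=7, q=3
  k=2: a=1, p=9, q=4
  k=3: a=8, p=79, q=35
  k=4: a=2, p=167, q=74
  k=5: a=1, p=246, q=109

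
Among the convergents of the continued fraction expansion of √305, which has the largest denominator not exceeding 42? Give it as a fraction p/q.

√305 = [17; 2, 6, 2, 34, …] (period length 4).
Convergents:
  p_0/q_0 = 17/1
  p_1/q_1 = 35/2
  p_2/q_2 = 227/13
  p_3/q_3 = 489/28
  p_4/q_4 = 16853/965
q_3 = 28 ≤ 42 < 965 = q_4, so the answer is 489/28.

489/28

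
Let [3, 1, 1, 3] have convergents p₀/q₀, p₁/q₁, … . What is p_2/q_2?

Using pₖ = aₖpₖ₋₁ + pₖ₋₂, qₖ = aₖqₖ₋₁ + qₖ₋₂ (with p₋₁=1, p₋₂=0, q₋₁=0, q₋₂=1):
  k=0: a=3, p=3, q=1
  k=1: a=1, p=4, q=1
  k=2: a=1, p=7, q=2

7/2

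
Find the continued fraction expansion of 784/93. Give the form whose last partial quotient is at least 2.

[8; 2, 3, 13]

784 = 8×93 + 40
93 = 2×40 + 13
40 = 3×13 + 1
13 = 13×1 + 0  (stop)
So 784/93 = [8; 2, 3, 13].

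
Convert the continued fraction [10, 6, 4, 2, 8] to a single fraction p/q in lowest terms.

4806/473

Fold from the inside: start with 8/1.
  2 + 1/8 = 17/8
  4 + 8/17 = 76/17
  6 + 17/76 = 473/76
  10 + 76/473 = 4806/473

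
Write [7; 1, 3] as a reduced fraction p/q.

31/4

Fold from the inside: start with 3/1.
  1 + 1/3 = 4/3
  7 + 3/4 = 31/4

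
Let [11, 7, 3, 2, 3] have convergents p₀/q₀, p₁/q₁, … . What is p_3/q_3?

Using pₖ = aₖpₖ₋₁ + pₖ₋₂, qₖ = aₖqₖ₋₁ + qₖ₋₂ (with p₋₁=1, p₋₂=0, q₋₁=0, q₋₂=1):
  k=0: a=11, p=11, q=1
  k=1: a=7, p=78, q=7
  k=2: a=3, p=245, q=22
  k=3: a=2, p=568, q=51

568/51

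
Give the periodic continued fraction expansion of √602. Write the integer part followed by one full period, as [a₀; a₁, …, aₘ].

a₀ = ⌊√602⌋ = 24.
With m₀=0, d₀=1 and mₖ₊₁ = dₖaₖ − mₖ, dₖ₊₁ = (n − mₖ₊₁²)/dₖ, aₖ₊₁ = ⌊(a₀+mₖ₊₁)/dₖ₊₁⌋:
  k=1: m=24, d=26, a=1
  k=2: m=2, d=23, a=1
  k=3: m=21, d=7, a=6
  k=4: m=21, d=23, a=1
  k=5: m=2, d=26, a=1
  k=6: m=24, d=1, a=48
d=1 and a=2a₀=48 at k=6, so the next step gives (m, d) = (24, 26) again — its k=1 value — and the period has length 6.

[24; 1, 1, 6, 1, 1, 48]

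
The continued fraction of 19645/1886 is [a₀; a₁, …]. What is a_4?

19645 = 10·1886 + 785   →  a_0 = 10
1886 = 2·785 + 316   →  a_1 = 2
785 = 2·316 + 153   →  a_2 = 2
316 = 2·153 + 10   →  a_3 = 2
153 = 15·10 + 3   →  a_4 = 15

15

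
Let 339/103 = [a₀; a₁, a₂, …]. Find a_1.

3

339 = 3·103 + 30   →  a_0 = 3
103 = 3·30 + 13   →  a_1 = 3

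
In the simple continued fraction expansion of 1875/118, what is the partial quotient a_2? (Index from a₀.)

1875 = 15·118 + 105   →  a_0 = 15
118 = 1·105 + 13   →  a_1 = 1
105 = 8·13 + 1   →  a_2 = 8

8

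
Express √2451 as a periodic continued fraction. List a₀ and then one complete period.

a₀ = ⌊√2451⌋ = 49.
With m₀=0, d₀=1 and mₖ₊₁ = dₖaₖ − mₖ, dₖ₊₁ = (n − mₖ₊₁²)/dₖ, aₖ₊₁ = ⌊(a₀+mₖ₊₁)/dₖ₊₁⌋:
  k=1: m=49, d=50, a=1
  k=2: m=1, d=49, a=1
  k=3: m=48, d=3, a=32
  k=4: m=48, d=49, a=1
  k=5: m=1, d=50, a=1
  k=6: m=49, d=1, a=98
d=1 and a=2a₀=98 at k=6, so the next step gives (m, d) = (49, 50) again — its k=1 value — and the period has length 6.

[49; 1, 1, 32, 1, 1, 98]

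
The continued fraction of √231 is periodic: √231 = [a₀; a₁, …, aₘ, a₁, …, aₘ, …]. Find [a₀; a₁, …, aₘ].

a₀ = ⌊√231⌋ = 15.
With m₀=0, d₀=1 and mₖ₊₁ = dₖaₖ − mₖ, dₖ₊₁ = (n − mₖ₊₁²)/dₖ, aₖ₊₁ = ⌊(a₀+mₖ₊₁)/dₖ₊₁⌋:
  k=1: m=15, d=6, a=5
  k=2: m=15, d=1, a=30
d=1 and a=2a₀=30 at k=2, so the next step gives (m, d) = (15, 6) again — its k=1 value — and the period has length 2.

[15; 5, 30]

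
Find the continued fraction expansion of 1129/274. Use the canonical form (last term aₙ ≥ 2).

1129 = 4*274 + 33
274 = 8*33 + 10
33 = 3*10 + 3
10 = 3*3 + 1
3 = 3*1 + 0  (stop)
So 1129/274 = [4; 8, 3, 3, 3].

[4; 8, 3, 3, 3]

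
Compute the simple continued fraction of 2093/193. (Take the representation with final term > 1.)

2093 = 10*193 + 163
193 = 1*163 + 30
163 = 5*30 + 13
30 = 2*13 + 4
13 = 3*4 + 1
4 = 4*1 + 0  (stop)
So 2093/193 = [10; 1, 5, 2, 3, 4].

[10; 1, 5, 2, 3, 4]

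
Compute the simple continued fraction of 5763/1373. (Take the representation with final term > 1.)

[4; 5, 15, 18]

5763 = 4*1373 + 271
1373 = 5*271 + 18
271 = 15*18 + 1
18 = 18*1 + 0  (stop)
So 5763/1373 = [4; 5, 15, 18].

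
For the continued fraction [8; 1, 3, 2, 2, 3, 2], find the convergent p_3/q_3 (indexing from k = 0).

Using pₖ = aₖpₖ₋₁ + pₖ₋₂, qₖ = aₖqₖ₋₁ + qₖ₋₂ (with p₋₁=1, p₋₂=0, q₋₁=0, q₋₂=1):
  k=0: a=8, p=8, q=1
  k=1: a=1, p=9, q=1
  k=2: a=3, p=35, q=4
  k=3: a=2, p=79, q=9

79/9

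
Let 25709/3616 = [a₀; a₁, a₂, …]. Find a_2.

25709 = 7·3616 + 397   →  a_0 = 7
3616 = 9·397 + 43   →  a_1 = 9
397 = 9·43 + 10   →  a_2 = 9

9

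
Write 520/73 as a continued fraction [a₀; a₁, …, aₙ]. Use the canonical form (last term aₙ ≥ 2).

520 = 7*73 + 9
73 = 8*9 + 1
9 = 9*1 + 0  (stop)
So 520/73 = [7; 8, 9].

[7; 8, 9]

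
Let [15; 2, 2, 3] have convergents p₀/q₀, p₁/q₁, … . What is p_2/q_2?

Using pₖ = aₖpₖ₋₁ + pₖ₋₂, qₖ = aₖqₖ₋₁ + qₖ₋₂ (with p₋₁=1, p₋₂=0, q₋₁=0, q₋₂=1):
  k=0: a=15, p=15, q=1
  k=1: a=2, p=31, q=2
  k=2: a=2, p=77, q=5

77/5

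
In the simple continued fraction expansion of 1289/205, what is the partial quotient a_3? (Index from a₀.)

9

1289 = 6·205 + 59   →  a_0 = 6
205 = 3·59 + 28   →  a_1 = 3
59 = 2·28 + 3   →  a_2 = 2
28 = 9·3 + 1   →  a_3 = 9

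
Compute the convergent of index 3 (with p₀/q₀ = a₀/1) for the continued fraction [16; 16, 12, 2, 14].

6457/402

Using pₖ = aₖpₖ₋₁ + pₖ₋₂, qₖ = aₖqₖ₋₁ + qₖ₋₂ (with p₋₁=1, p₋₂=0, q₋₁=0, q₋₂=1):
  k=0: a=16, p=16, q=1
  k=1: a=16, p=257, q=16
  k=2: a=12, p=3100, q=193
  k=3: a=2, p=6457, q=402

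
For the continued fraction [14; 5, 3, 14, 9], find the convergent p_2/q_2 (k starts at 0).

Using pₖ = aₖpₖ₋₁ + pₖ₋₂, qₖ = aₖqₖ₋₁ + qₖ₋₂ (with p₋₁=1, p₋₂=0, q₋₁=0, q₋₂=1):
  k=0: a=14, p=14, q=1
  k=1: a=5, p=71, q=5
  k=2: a=3, p=227, q=16

227/16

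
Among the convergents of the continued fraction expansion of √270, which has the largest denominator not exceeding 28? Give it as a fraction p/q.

115/7

√270 = [16; 2, 3, 6, 3, 2, 32, …] (period length 6).
Convergents:
  p_0/q_0 = 16/1
  p_1/q_1 = 33/2
  p_2/q_2 = 115/7
  p_3/q_3 = 723/44
q_2 = 7 ≤ 28 < 44 = q_3, so the answer is 115/7.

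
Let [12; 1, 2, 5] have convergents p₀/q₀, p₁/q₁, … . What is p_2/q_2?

38/3

Using pₖ = aₖpₖ₋₁ + pₖ₋₂, qₖ = aₖqₖ₋₁ + qₖ₋₂ (with p₋₁=1, p₋₂=0, q₋₁=0, q₋₂=1):
  k=0: a=12, p=12, q=1
  k=1: a=1, p=13, q=1
  k=2: a=2, p=38, q=3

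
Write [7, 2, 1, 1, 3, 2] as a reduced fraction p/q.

Fold from the inside: start with 2/1.
  3 + 1/2 = 7/2
  1 + 2/7 = 9/7
  1 + 7/9 = 16/9
  2 + 9/16 = 41/16
  7 + 16/41 = 303/41

303/41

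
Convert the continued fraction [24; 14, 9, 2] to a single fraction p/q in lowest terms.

Fold from the inside: start with 2/1.
  9 + 1/2 = 19/2
  14 + 2/19 = 268/19
  24 + 19/268 = 6451/268

6451/268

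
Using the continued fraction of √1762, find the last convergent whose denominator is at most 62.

1763/42

√1762 = [41; 1, 40, 1, 82, …] (period length 4).
Convergents:
  p_0/q_0 = 41/1
  p_1/q_1 = 42/1
  p_2/q_2 = 1721/41
  p_3/q_3 = 1763/42
  p_4/q_4 = 146287/3485
q_3 = 42 ≤ 62 < 3485 = q_4, so the answer is 1763/42.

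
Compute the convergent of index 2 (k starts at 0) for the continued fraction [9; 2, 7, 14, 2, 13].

Using pₖ = aₖpₖ₋₁ + pₖ₋₂, qₖ = aₖqₖ₋₁ + qₖ₋₂ (with p₋₁=1, p₋₂=0, q₋₁=0, q₋₂=1):
  k=0: a=9, p=9, q=1
  k=1: a=2, p=19, q=2
  k=2: a=7, p=142, q=15

142/15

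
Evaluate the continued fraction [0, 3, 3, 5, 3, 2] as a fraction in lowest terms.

118/391

Fold from the inside: start with 2/1.
  3 + 1/2 = 7/2
  5 + 2/7 = 37/7
  3 + 7/37 = 118/37
  3 + 37/118 = 391/118
  0 + 118/391 = 118/391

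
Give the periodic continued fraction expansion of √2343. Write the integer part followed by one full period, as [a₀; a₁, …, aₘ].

a₀ = ⌊√2343⌋ = 48.
With m₀=0, d₀=1 and mₖ₊₁ = dₖaₖ − mₖ, dₖ₊₁ = (n − mₖ₊₁²)/dₖ, aₖ₊₁ = ⌊(a₀+mₖ₊₁)/dₖ₊₁⌋:
  k=1: m=48, d=39, a=2
  k=2: m=30, d=37, a=2
  k=3: m=44, d=11, a=8
  k=4: m=44, d=37, a=2
  k=5: m=30, d=39, a=2
  k=6: m=48, d=1, a=96
d=1 and a=2a₀=96 at k=6, so the next step gives (m, d) = (48, 39) again — its k=1 value — and the period has length 6.

[48; 2, 2, 8, 2, 2, 96]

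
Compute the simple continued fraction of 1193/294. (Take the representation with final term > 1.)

[4; 17, 3, 2, 2]

1193 = 4*294 + 17
294 = 17*17 + 5
17 = 3*5 + 2
5 = 2*2 + 1
2 = 2*1 + 0  (stop)
So 1193/294 = [4; 17, 3, 2, 2].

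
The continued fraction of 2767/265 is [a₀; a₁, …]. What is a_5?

2767 = 10·265 + 117   →  a_0 = 10
265 = 2·117 + 31   →  a_1 = 2
117 = 3·31 + 24   →  a_2 = 3
31 = 1·24 + 7   →  a_3 = 1
24 = 3·7 + 3   →  a_4 = 3
7 = 2·3 + 1   →  a_5 = 2

2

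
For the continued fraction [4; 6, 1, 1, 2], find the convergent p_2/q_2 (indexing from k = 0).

Using pₖ = aₖpₖ₋₁ + pₖ₋₂, qₖ = aₖqₖ₋₁ + qₖ₋₂ (with p₋₁=1, p₋₂=0, q₋₁=0, q₋₂=1):
  k=0: a=4, p=4, q=1
  k=1: a=6, p=25, q=6
  k=2: a=1, p=29, q=7

29/7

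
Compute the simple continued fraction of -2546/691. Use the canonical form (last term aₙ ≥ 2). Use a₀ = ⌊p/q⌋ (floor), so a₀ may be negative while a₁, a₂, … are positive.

-2546 = -4*691 + 218
691 = 3*218 + 37
218 = 5*37 + 33
37 = 1*33 + 4
33 = 8*4 + 1
4 = 4*1 + 0  (stop)
So -2546/691 = [-4; 3, 5, 1, 8, 4].

[-4; 3, 5, 1, 8, 4]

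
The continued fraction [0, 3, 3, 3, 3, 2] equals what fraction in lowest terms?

76/251

Fold from the inside: start with 2/1.
  3 + 1/2 = 7/2
  3 + 2/7 = 23/7
  3 + 7/23 = 76/23
  3 + 23/76 = 251/76
  0 + 76/251 = 76/251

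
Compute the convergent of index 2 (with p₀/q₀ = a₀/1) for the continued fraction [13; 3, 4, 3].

173/13

Using pₖ = aₖpₖ₋₁ + pₖ₋₂, qₖ = aₖqₖ₋₁ + qₖ₋₂ (with p₋₁=1, p₋₂=0, q₋₁=0, q₋₂=1):
  k=0: a=13, p=13, q=1
  k=1: a=3, p=40, q=3
  k=2: a=4, p=173, q=13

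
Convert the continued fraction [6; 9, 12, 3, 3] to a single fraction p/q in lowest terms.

Using pₖ = aₖpₖ₋₁ + pₖ₋₂ and qₖ = aₖqₖ₋₁ + qₖ₋₂:
  k=0: a=6, p=6, q=1
  k=1: a=9, p=55, q=9
  k=2: a=12, p=666, q=109
  k=3: a=3, p=2053, q=336
  k=4: a=3, p=6825, q=1117

6825/1117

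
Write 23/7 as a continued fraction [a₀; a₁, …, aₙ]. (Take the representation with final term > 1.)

23 = 3*7 + 2
7 = 3*2 + 1
2 = 2*1 + 0  (stop)
So 23/7 = [3; 3, 2].

[3; 3, 2]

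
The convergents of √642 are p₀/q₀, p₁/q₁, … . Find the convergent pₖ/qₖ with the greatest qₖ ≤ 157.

1951/77

√642 = [25; 2, 1, 24, 1, 2, 50, …] (period length 6).
Convergents:
  p_0/q_0 = 25/1
  p_1/q_1 = 51/2
  p_2/q_2 = 76/3
  p_3/q_3 = 1875/74
  p_4/q_4 = 1951/77
  p_5/q_5 = 5777/228
q_4 = 77 ≤ 157 < 228 = q_5, so the answer is 1951/77.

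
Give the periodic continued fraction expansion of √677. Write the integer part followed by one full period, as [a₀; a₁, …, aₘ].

[26; 52]

a₀ = ⌊√677⌋ = 26.
With m₀=0, d₀=1 and mₖ₊₁ = dₖaₖ − mₖ, dₖ₊₁ = (n − mₖ₊₁²)/dₖ, aₖ₊₁ = ⌊(a₀+mₖ₊₁)/dₖ₊₁⌋:
  k=1: m=26, d=1, a=52
d=1 and a=2a₀=52 at k=1, so the next step gives (m, d) = (26, 1) again — its k=1 value — and the period has length 1.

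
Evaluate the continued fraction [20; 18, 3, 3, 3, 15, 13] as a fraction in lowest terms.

Using pₖ = aₖpₖ₋₁ + pₖ₋₂ and qₖ = aₖqₖ₋₁ + qₖ₋₂:
  k=0: a=20, p=20, q=1
  k=1: a=18, p=361, q=18
  k=2: a=3, p=1103, q=55
  k=3: a=3, p=3670, q=183
  k=4: a=3, p=12113, q=604
  k=5: a=15, p=185365, q=9243
  k=6: a=13, p=2421858, q=120763

2421858/120763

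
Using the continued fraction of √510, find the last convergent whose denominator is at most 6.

113/5

√510 = [22; 1, 1, 2, 1, 1, 44, …] (period length 6).
Convergents:
  p_0/q_0 = 22/1
  p_1/q_1 = 23/1
  p_2/q_2 = 45/2
  p_3/q_3 = 113/5
  p_4/q_4 = 158/7
q_3 = 5 ≤ 6 < 7 = q_4, so the answer is 113/5.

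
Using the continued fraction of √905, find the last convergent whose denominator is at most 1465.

√905 = [30; 12, 60, …] (period length 2).
Convergents:
  p_0/q_0 = 30/1
  p_1/q_1 = 361/12
  p_2/q_2 = 21690/721
  p_3/q_3 = 260641/8664
q_2 = 721 ≤ 1465 < 8664 = q_3, so the answer is 21690/721.

21690/721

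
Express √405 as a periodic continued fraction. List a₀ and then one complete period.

[20; 8, 40]

a₀ = ⌊√405⌋ = 20.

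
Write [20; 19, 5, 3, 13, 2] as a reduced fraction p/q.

170062/8481

Using pₖ = aₖpₖ₋₁ + pₖ₋₂ and qₖ = aₖqₖ₋₁ + qₖ₋₂:
  k=0: a=20, p=20, q=1
  k=1: a=19, p=381, q=19
  k=2: a=5, p=1925, q=96
  k=3: a=3, p=6156, q=307
  k=4: a=13, p=81953, q=4087
  k=5: a=2, p=170062, q=8481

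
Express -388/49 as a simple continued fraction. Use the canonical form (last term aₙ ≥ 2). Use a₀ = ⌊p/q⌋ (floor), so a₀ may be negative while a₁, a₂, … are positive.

-388 = -8×49 + 4
49 = 12×4 + 1
4 = 4×1 + 0  (stop)
So -388/49 = [-8; 12, 4].

[-8; 12, 4]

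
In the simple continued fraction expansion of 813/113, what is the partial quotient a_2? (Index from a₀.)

813 = 7·113 + 22   →  a_0 = 7
113 = 5·22 + 3   →  a_1 = 5
22 = 7·3 + 1   →  a_2 = 7

7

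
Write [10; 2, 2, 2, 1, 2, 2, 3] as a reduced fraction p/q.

3884/373

Using pₖ = aₖpₖ₋₁ + pₖ₋₂ and qₖ = aₖqₖ₋₁ + qₖ₋₂:
  k=0: a=10, p=10, q=1
  k=1: a=2, p=21, q=2
  k=2: a=2, p=52, q=5
  k=3: a=2, p=125, q=12
  k=4: a=1, p=177, q=17
  k=5: a=2, p=479, q=46
  k=6: a=2, p=1135, q=109
  k=7: a=3, p=3884, q=373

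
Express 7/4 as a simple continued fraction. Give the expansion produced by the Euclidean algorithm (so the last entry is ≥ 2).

[1; 1, 3]

7 = 1*4 + 3
4 = 1*3 + 1
3 = 3*1 + 0  (stop)
So 7/4 = [1; 1, 3].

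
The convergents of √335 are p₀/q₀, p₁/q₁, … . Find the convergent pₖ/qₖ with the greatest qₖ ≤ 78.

604/33

√335 = [18; 3, 3, 3, 36, …] (period length 4).
Convergents:
  p_0/q_0 = 18/1
  p_1/q_1 = 55/3
  p_2/q_2 = 183/10
  p_3/q_3 = 604/33
  p_4/q_4 = 21927/1198
q_3 = 33 ≤ 78 < 1198 = q_4, so the answer is 604/33.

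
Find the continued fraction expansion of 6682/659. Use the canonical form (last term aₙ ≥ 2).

6682 = 10*659 + 92
659 = 7*92 + 15
92 = 6*15 + 2
15 = 7*2 + 1
2 = 2*1 + 0  (stop)
So 6682/659 = [10; 7, 6, 7, 2].

[10; 7, 6, 7, 2]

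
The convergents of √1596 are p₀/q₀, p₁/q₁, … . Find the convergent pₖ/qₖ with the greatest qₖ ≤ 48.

799/20

√1596 = [39; 1, 18, 1, 78, …] (period length 4).
Convergents:
  p_0/q_0 = 39/1
  p_1/q_1 = 40/1
  p_2/q_2 = 759/19
  p_3/q_3 = 799/20
  p_4/q_4 = 63081/1579
q_3 = 20 ≤ 48 < 1579 = q_4, so the answer is 799/20.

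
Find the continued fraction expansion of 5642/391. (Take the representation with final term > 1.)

[14; 2, 3, 18, 3]

5642 = 14·391 + 168
391 = 2·168 + 55
168 = 3·55 + 3
55 = 18·3 + 1
3 = 3·1 + 0  (stop)
So 5642/391 = [14; 2, 3, 18, 3].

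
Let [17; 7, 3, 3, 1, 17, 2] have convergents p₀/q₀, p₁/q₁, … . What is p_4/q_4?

1628/95

Using pₖ = aₖpₖ₋₁ + pₖ₋₂, qₖ = aₖqₖ₋₁ + qₖ₋₂ (with p₋₁=1, p₋₂=0, q₋₁=0, q₋₂=1):
  k=0: a=17, p=17, q=1
  k=1: a=7, p=120, q=7
  k=2: a=3, p=377, q=22
  k=3: a=3, p=1251, q=73
  k=4: a=1, p=1628, q=95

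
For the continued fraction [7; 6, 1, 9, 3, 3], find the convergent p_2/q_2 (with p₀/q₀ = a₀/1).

50/7

Using pₖ = aₖpₖ₋₁ + pₖ₋₂, qₖ = aₖqₖ₋₁ + qₖ₋₂ (with p₋₁=1, p₋₂=0, q₋₁=0, q₋₂=1):
  k=0: a=7, p=7, q=1
  k=1: a=6, p=43, q=6
  k=2: a=1, p=50, q=7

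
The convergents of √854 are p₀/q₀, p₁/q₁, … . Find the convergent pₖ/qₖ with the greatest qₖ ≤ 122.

√854 = [29; 4, 2, 11, 4, 11, 2, 4, 58, …] (period length 8).
Convergents:
  p_0/q_0 = 29/1
  p_1/q_1 = 117/4
  p_2/q_2 = 263/9
  p_3/q_3 = 3010/103
  p_4/q_4 = 12303/421
q_3 = 103 ≤ 122 < 421 = q_4, so the answer is 3010/103.

3010/103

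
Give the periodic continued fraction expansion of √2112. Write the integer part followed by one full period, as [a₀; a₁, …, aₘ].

a₀ = ⌊√2112⌋ = 45.
With m₀=0, d₀=1 and mₖ₊₁ = dₖaₖ − mₖ, dₖ₊₁ = (n − mₖ₊₁²)/dₖ, aₖ₊₁ = ⌊(a₀+mₖ₊₁)/dₖ₊₁⌋:
  k=1: m=45, d=87, a=1
  k=2: m=42, d=4, a=21
  k=3: m=42, d=87, a=1
  k=4: m=45, d=1, a=90
d=1 and a=2a₀=90 at k=4, so the next step gives (m, d) = (45, 87) again — its k=1 value — and the period has length 4.

[45; 1, 21, 1, 90]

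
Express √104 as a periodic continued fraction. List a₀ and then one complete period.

[10; 5, 20]

a₀ = ⌊√104⌋ = 10.
With m₀=0, d₀=1 and mₖ₊₁ = dₖaₖ − mₖ, dₖ₊₁ = (n − mₖ₊₁²)/dₖ, aₖ₊₁ = ⌊(a₀+mₖ₊₁)/dₖ₊₁⌋:
  k=1: m=10, d=4, a=5
  k=2: m=10, d=1, a=20
d=1 and a=2a₀=20 at k=2, so the next step gives (m, d) = (10, 4) again — its k=1 value — and the period has length 2.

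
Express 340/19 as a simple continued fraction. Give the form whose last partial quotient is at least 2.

340 = 17*19 + 17
19 = 1*17 + 2
17 = 8*2 + 1
2 = 2*1 + 0  (stop)
So 340/19 = [17; 1, 8, 2].

[17; 1, 8, 2]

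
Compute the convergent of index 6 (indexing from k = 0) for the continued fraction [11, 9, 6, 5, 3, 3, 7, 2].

Using pₖ = aₖpₖ₋₁ + pₖ₋₂, qₖ = aₖqₖ₋₁ + qₖ₋₂ (with p₋₁=1, p₋₂=0, q₋₁=0, q₋₂=1):
  k=0: a=11, p=11, q=1
  k=1: a=9, p=100, q=9
  k=2: a=6, p=611, q=55
  k=3: a=5, p=3155, q=284
  k=4: a=3, p=10076, q=907
  k=5: a=3, p=33383, q=3005
  k=6: a=7, p=243757, q=21942

243757/21942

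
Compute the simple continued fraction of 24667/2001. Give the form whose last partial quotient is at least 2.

24667 = 12·2001 + 655
2001 = 3·655 + 36
655 = 18·36 + 7
36 = 5·7 + 1
7 = 7·1 + 0  (stop)
So 24667/2001 = [12; 3, 18, 5, 7].

[12; 3, 18, 5, 7]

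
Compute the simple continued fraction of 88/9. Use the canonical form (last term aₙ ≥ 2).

[9; 1, 3, 2]

88 = 9×9 + 7
9 = 1×7 + 2
7 = 3×2 + 1
2 = 2×1 + 0  (stop)
So 88/9 = [9; 1, 3, 2].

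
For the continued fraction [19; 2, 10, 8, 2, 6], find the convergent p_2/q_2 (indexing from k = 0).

409/21

Using pₖ = aₖpₖ₋₁ + pₖ₋₂, qₖ = aₖqₖ₋₁ + qₖ₋₂ (with p₋₁=1, p₋₂=0, q₋₁=0, q₋₂=1):
  k=0: a=19, p=19, q=1
  k=1: a=2, p=39, q=2
  k=2: a=10, p=409, q=21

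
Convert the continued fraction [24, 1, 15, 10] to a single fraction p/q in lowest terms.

4015/161

Using pₖ = aₖpₖ₋₁ + pₖ₋₂ and qₖ = aₖqₖ₋₁ + qₖ₋₂:
  k=0: a=24, p=24, q=1
  k=1: a=1, p=25, q=1
  k=2: a=15, p=399, q=16
  k=3: a=10, p=4015, q=161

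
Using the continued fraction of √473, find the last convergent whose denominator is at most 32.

87/4

√473 = [21; 1, 2, 1, 42, …] (period length 4).
Convergents:
  p_0/q_0 = 21/1
  p_1/q_1 = 22/1
  p_2/q_2 = 65/3
  p_3/q_3 = 87/4
  p_4/q_4 = 3719/171
q_3 = 4 ≤ 32 < 171 = q_4, so the answer is 87/4.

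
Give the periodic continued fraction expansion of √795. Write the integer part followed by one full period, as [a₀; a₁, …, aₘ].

[28; 5, 9, 5, 56]

a₀ = ⌊√795⌋ = 28.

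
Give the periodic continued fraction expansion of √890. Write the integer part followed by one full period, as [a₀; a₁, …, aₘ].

[29; 1, 4, 1, 58]

a₀ = ⌊√890⌋ = 29.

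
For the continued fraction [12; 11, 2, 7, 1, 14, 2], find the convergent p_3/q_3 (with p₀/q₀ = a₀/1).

2079/172

Using pₖ = aₖpₖ₋₁ + pₖ₋₂, qₖ = aₖqₖ₋₁ + qₖ₋₂ (with p₋₁=1, p₋₂=0, q₋₁=0, q₋₂=1):
  k=0: a=12, p=12, q=1
  k=1: a=11, p=133, q=11
  k=2: a=2, p=278, q=23
  k=3: a=7, p=2079, q=172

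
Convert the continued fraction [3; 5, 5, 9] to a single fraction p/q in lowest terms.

Using pₖ = aₖpₖ₋₁ + pₖ₋₂ and qₖ = aₖqₖ₋₁ + qₖ₋₂:
  k=0: a=3, p=3, q=1
  k=1: a=5, p=16, q=5
  k=2: a=5, p=83, q=26
  k=3: a=9, p=763, q=239

763/239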